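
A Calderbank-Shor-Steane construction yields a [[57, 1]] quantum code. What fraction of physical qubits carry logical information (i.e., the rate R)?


Code rate R = k/n
= 1/57
= 0.0175

0.0175


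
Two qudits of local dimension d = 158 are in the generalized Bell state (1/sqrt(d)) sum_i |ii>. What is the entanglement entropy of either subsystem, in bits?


For a maximally entangled state in d x d:
S = log2(d) = log2(158)
= 7.3038

7.3038


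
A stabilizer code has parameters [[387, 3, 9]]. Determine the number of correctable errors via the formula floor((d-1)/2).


Code parameters: [[387, 3, 9]], distance d = 9.
Number of correctable errors = floor((d-1)/2)
= floor((9 - 1)/2)
= floor(8/2)
= 4

4


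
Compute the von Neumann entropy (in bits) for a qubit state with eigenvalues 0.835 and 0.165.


S = -p*log2(p) - (1-p)*log2(1-p)
p = 0.8350, 1-p = 0.1650
= -0.8350 * log2(0.8350) - 0.1650 * log2(0.1650)
= -(-0.2172) - (-0.4289)
= 0.6461

0.6461


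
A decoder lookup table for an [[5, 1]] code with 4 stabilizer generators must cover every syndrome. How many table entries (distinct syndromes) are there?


Each stabilizer generator gives a binary (+1 or -1) measurement outcome.
With 4 independent generators:
Total syndromes = 2^4
= 16

16


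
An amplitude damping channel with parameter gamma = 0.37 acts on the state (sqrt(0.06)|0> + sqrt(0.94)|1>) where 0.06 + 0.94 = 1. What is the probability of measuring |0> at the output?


For amplitude damping with parameter gamma on state sqrt(a)|0> + sqrt(b)|1>:
alpha^2 = 0.06, beta^2 = 0.94
P(|0>) = alpha^2 + gamma * beta^2
= 0.06 + 0.37 * 0.94
= 0.06 + 0.3478
= 0.4078

0.4078


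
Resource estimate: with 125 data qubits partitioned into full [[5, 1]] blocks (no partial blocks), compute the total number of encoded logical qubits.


Each code block uses 5 physical qubits for 1 logical qubit(s).
Number of complete blocks = floor(125 / 5) = 25
Logical qubits = 25 * 1
= 25

25


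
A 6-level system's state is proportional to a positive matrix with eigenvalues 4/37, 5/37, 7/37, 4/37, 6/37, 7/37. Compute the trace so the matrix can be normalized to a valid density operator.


tr(M) = sum of eigenvalues
= 4/37 + 5/37 + 7/37 + 4/37 + 6/37 + 7/37
= 33/37
= 0.8919

0.8919


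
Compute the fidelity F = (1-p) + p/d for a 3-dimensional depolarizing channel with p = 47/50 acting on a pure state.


F = (1-p) + p/d
= (1 - 0.9400) + 0.9400/3
= 0.0600 + 0.3133
= 0.3733

0.3733


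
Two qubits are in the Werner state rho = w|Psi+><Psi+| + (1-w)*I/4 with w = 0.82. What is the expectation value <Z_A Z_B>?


|Psi+> = (|01> + |10>)/sqrt(2)
For the pure Bell state, <Z_A Z_B> = -1 (Bell-state Pauli correlator).
The maximally-mixed part I/4 has tr(I/4 * P tensor P) = 0 for any traceless Pauli P.
So <Z_A Z_B>_rho = w * (-1) + (1 - w) * 0
= 0.82 * (-1)
= -0.8200

-0.8200


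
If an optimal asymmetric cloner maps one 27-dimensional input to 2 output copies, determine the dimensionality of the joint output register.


Output space = H^(tensor 2) where dim(H) = 27
dim = 27^2
= 729

729


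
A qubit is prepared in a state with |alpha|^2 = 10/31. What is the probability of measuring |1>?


|alpha|^2 = 10/31 = 0.3226
|beta|^2 = 1 - 10/31 = 21/31 = 0.6774
P(|1>) = |beta|^2 = 0.6774

0.6774


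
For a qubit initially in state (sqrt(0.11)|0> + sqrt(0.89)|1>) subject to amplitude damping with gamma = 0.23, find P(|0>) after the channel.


For amplitude damping with parameter gamma on state sqrt(a)|0> + sqrt(b)|1>:
alpha^2 = 0.11, beta^2 = 0.89
P(|0>) = alpha^2 + gamma * beta^2
= 0.11 + 0.23 * 0.89
= 0.11 + 0.2047
= 0.3147

0.3147


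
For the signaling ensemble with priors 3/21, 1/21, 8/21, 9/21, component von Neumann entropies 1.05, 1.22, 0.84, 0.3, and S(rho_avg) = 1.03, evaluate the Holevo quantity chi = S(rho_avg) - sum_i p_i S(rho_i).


chi = S(rho) - sum_i p_i * S(rho_i)
Weighted entropy = 3/21 * 1.05 + 1/21 * 1.22 + 8/21 * 0.84 + 9/21 * 0.3
= 0.6567
chi = 1.03 - 0.6567
= 0.3733

0.3733


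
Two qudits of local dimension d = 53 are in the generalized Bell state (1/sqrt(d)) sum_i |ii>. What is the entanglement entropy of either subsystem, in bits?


For a maximally entangled state in d x d:
S = log2(d) = log2(53)
= 5.7279

5.7279


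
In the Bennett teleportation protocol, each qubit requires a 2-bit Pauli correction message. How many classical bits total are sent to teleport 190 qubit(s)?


Quantum teleportation requires 2 classical bits per qubit teleported.
190 qubit(s) -> 2 * 190 = 380 classical bits

380


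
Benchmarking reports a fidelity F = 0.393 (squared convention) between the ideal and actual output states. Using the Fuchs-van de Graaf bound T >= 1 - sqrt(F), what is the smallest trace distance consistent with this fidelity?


Fuchs-van de Graaf (squared-fidelity convention): 1 - sqrt(F) <= T <= sqrt(1 - F).
Lower bound: T >= 1 - sqrt(F)
sqrt(F) = sqrt(0.393) = 0.6269
T >= 1 - 0.6269
T >= 0.3731

0.3731


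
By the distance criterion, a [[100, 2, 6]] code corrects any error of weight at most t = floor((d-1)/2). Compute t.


Code parameters: [[100, 2, 6]], distance d = 6.
Number of correctable errors = floor((d-1)/2)
= floor((6 - 1)/2)
= floor(5/2)
= 2

2


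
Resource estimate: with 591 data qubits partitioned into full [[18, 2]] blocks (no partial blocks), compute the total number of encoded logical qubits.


Each code block uses 18 physical qubits for 2 logical qubit(s).
Number of complete blocks = floor(591 / 18) = 32
Logical qubits = 32 * 2
= 64

64


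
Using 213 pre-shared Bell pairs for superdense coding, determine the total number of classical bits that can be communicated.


Superdense coding allows 2 classical bits per shared entangled pair.
213 pair(s) -> 2 * 213 = 426 classical bits

426


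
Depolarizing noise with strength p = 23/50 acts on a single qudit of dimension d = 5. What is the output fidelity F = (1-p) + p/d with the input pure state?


F = (1-p) + p/d
= (1 - 0.4600) + 0.4600/5
= 0.5400 + 0.0920
= 0.6320

0.6320


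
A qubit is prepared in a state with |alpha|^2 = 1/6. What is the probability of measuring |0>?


|alpha|^2 = 1/6 = 0.1667
|beta|^2 = 1 - 1/6 = 5/6 = 0.8333
P(|0>) = |alpha|^2 = 0.1667

0.1667


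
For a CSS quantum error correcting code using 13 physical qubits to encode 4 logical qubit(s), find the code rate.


Code rate R = k/n
= 4/13
= 0.3077

0.3077


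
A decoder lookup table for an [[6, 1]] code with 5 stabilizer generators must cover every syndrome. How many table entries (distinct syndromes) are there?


Each stabilizer generator gives a binary (+1 or -1) measurement outcome.
With 5 independent generators:
Total syndromes = 2^5
= 32

32


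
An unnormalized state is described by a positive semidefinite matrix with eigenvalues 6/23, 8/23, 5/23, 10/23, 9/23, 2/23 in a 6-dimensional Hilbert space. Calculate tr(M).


tr(M) = sum of eigenvalues
= 6/23 + 8/23 + 5/23 + 10/23 + 9/23 + 2/23
= 40/23
= 1.7391

1.7391


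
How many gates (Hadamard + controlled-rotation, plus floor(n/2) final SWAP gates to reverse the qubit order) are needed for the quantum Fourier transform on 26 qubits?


Hadamard gates: 26
Controlled rotations: n*(n-1)/2 = 26*25/2 = 325
SWAP gates: floor(n/2) = floor(26/2) = 13
Total = 26 + 325 + 13
= 364

364


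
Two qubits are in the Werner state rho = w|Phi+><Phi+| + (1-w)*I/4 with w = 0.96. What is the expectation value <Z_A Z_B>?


|Phi+> = (|00> + |11>)/sqrt(2)
For the pure Bell state, <Z_A Z_B> = +1 (Bell-state Pauli correlator).
The maximally-mixed part I/4 has tr(I/4 * P tensor P) = 0 for any traceless Pauli P.
So <Z_A Z_B>_rho = w * (+1) + (1 - w) * 0
= 0.96 * (+1)
= 0.9600

0.9600


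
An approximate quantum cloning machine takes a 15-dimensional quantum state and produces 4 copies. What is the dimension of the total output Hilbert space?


Output space = H^(tensor 4) where dim(H) = 15
dim = 15^4
= 225 (after 2 factors)
= 3375 (after 3 factors)
= 50625 (after 4 factors)
= 50625

50625


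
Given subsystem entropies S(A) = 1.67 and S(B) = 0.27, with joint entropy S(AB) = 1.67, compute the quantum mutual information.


I(A:B) = S(A) + S(B) - S(AB)
= 1.67 + 0.27 - 1.67
= 0.2700

0.2700


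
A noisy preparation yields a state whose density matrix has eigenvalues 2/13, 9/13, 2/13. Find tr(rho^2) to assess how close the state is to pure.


tr(rho^2) = sum of eigenvalues squared
= (2/13)^2 + (9/13)^2 + (2/13)^2
= (4 + 81 + 4) / 169
= 89/169
= 0.5266

0.5266


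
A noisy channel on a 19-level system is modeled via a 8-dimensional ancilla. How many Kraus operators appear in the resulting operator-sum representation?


Tracing out the environment in an orthonormal basis {|i>_E} gives Kraus operators K_i = <i|_E U |0>_E.
Number of Kraus operators = dim(H_env) = d_env
= 8

8


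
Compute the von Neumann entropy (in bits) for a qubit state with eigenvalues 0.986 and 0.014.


S = -p*log2(p) - (1-p)*log2(1-p)
p = 0.9860, 1-p = 0.0140
= -0.9860 * log2(0.9860) - 0.0140 * log2(0.0140)
= -(-0.0201) - (-0.0862)
= 0.1063

0.1063


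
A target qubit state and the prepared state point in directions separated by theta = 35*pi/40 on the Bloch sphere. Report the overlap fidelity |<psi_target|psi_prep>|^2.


For states separated by angle theta on Bloch sphere:
F = cos^2(theta/2)
theta = 35*pi/40 = 2.7489
theta/2 = 1.3744
cos(theta/2) = 0.1951
F = 0.0381

0.0381


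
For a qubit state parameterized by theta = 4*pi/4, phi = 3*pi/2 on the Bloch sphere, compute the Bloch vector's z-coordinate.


theta = 3.1416, phi = 4.7124
r_z = cos(theta) = -1.0000

-1.0000


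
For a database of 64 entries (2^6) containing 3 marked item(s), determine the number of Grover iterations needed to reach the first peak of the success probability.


After j Grover iterations the success probability is P(j) = sin^2((2j+1)*theta), where sin(theta) = sqrt(k/N).
N = 2^6 = 64, k = 3
sin(theta) = sqrt(k/N) = 0.2165063509
theta = arcsin(sqrt(k/N)) = 0.2182345144 rad
P(j) reaches its first maximum when (2j+1)*theta is as close as possible to pi/2, i.e. j = round(pi/(4*theta) - 1/2).
pi/(4*theta) - 1/2 = 3.0989
(For comparison, the common estimate pi/4 * sqrt(N/k) = 3.6276; the exact maximiser is used here.)
Optimal iterations = 3

3


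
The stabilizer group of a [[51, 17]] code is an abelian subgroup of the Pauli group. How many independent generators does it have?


For an [[n,k]] stabilizer code:
Number of stabilizer generators = n - k
= 51 - 17
= 34

34


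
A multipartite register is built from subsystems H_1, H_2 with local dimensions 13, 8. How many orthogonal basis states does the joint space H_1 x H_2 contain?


dim(H_1 x H_2) = 13 * 8
= 104

104


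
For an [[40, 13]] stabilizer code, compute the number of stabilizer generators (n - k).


For an [[n,k]] stabilizer code:
Number of stabilizer generators = n - k
= 40 - 13
= 27

27


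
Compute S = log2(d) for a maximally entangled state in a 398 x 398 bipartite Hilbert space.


For a maximally entangled state in d x d:
S = log2(d) = log2(398)
= 8.6366

8.6366


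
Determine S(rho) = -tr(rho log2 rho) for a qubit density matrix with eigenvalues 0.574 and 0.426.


S = -p*log2(p) - (1-p)*log2(1-p)
p = 0.5740, 1-p = 0.4260
= -0.5740 * log2(0.5740) - 0.4260 * log2(0.4260)
= -(-0.4597) - (-0.5244)
= 0.9841

0.9841


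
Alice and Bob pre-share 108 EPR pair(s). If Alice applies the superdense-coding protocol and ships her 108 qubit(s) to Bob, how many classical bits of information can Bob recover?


Superdense coding allows 2 classical bits per shared entangled pair.
108 pair(s) -> 2 * 108 = 216 classical bits

216


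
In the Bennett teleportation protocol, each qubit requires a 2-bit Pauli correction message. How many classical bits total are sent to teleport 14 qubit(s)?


Quantum teleportation requires 2 classical bits per qubit teleported.
14 qubit(s) -> 2 * 14 = 28 classical bits

28


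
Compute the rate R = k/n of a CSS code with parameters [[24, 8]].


Code rate R = k/n
= 8/24
= 0.3333

0.3333


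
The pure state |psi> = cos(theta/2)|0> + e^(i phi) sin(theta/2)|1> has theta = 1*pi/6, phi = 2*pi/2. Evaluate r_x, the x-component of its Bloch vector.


theta = 0.5236, phi = 3.1416
r_x = sin(theta)*cos(phi) = 0.5000 * -1.0000
r_x = -0.5000

-0.5000


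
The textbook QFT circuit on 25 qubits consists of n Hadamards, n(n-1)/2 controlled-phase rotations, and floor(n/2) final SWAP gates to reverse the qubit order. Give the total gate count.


Hadamard gates: 25
Controlled rotations: n*(n-1)/2 = 25*24/2 = 300
SWAP gates: floor(n/2) = floor(25/2) = 12
Total = 25 + 300 + 12
= 337

337


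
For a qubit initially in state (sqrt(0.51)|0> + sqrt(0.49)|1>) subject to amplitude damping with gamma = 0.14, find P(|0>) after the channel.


For amplitude damping with parameter gamma on state sqrt(a)|0> + sqrt(b)|1>:
alpha^2 = 0.51, beta^2 = 0.49
P(|0>) = alpha^2 + gamma * beta^2
= 0.51 + 0.14 * 0.49
= 0.51 + 0.0686
= 0.5786

0.5786


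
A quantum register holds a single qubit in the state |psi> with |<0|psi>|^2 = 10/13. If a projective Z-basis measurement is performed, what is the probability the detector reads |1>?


|alpha|^2 = 10/13 = 0.7692
|beta|^2 = 1 - 10/13 = 3/13 = 0.2308
P(|1>) = |beta|^2 = 0.2308

0.2308


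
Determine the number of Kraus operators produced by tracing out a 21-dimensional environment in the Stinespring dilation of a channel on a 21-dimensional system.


Tracing out the environment in an orthonormal basis {|i>_E} gives Kraus operators K_i = <i|_E U |0>_E.
Number of Kraus operators = dim(H_env) = d_env
= 21

21


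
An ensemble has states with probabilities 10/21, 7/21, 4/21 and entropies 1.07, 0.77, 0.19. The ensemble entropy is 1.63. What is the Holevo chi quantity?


chi = S(rho) - sum_i p_i * S(rho_i)
Weighted entropy = 10/21 * 1.07 + 7/21 * 0.77 + 4/21 * 0.19
= 0.8024
chi = 1.63 - 0.8024
= 0.8276

0.8276


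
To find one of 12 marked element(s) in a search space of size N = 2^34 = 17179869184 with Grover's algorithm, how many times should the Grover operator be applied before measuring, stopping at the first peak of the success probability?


After j Grover iterations the success probability is P(j) = sin^2((2j+1)*theta), where sin(theta) = sqrt(k/N).
N = 2^34 = 17179869184, k = 12
sin(theta) = sqrt(k/N) = 2.642899792e-05
theta = arcsin(sqrt(k/N)) = 2.642899792e-05 rad
P(j) reaches its first maximum when (2j+1)*theta is as close as possible to pi/2, i.e. j = round(pi/(4*theta) - 1/2).
pi/(4*theta) - 1/2 = 29716.7888
(For comparison, the common estimate pi/4 * sqrt(N/k) = 29717.2888; the exact maximiser is used here.)
Optimal iterations = 29717

29717


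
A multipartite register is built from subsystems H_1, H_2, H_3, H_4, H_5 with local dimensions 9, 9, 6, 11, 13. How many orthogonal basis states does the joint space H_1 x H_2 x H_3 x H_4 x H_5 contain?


dim(H_1 x H_2 x H_3 x H_4 x H_5) = 9 * 9 * 6 * 11 * 13
= 81 * 6 * 11 * 13
= 486 * 11 * 13
= 5346 * 13
= 69498

69498


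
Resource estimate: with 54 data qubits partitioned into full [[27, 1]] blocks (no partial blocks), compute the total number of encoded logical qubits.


Each code block uses 27 physical qubits for 1 logical qubit(s).
Number of complete blocks = floor(54 / 27) = 2
Logical qubits = 2 * 1
= 2

2


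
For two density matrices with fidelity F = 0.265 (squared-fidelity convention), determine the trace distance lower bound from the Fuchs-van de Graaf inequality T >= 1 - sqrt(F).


Fuchs-van de Graaf (squared-fidelity convention): 1 - sqrt(F) <= T <= sqrt(1 - F).
Lower bound: T >= 1 - sqrt(F)
sqrt(F) = sqrt(0.265) = 0.5148
T >= 1 - 0.5148
T >= 0.4852

0.4852


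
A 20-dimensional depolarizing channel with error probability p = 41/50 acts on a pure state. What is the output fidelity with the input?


F = (1-p) + p/d
= (1 - 0.8200) + 0.8200/20
= 0.1800 + 0.0410
= 0.2210

0.2210


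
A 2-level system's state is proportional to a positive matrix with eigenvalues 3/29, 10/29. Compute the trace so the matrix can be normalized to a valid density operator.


tr(M) = sum of eigenvalues
= 3/29 + 10/29
= 13/29
= 0.4483

0.4483


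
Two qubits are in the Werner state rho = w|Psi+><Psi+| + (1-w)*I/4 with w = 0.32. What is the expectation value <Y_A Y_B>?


|Psi+> = (|01> + |10>)/sqrt(2)
For the pure Bell state, <Y_A Y_B> = +1 (Bell-state Pauli correlator).
The maximally-mixed part I/4 has tr(I/4 * P tensor P) = 0 for any traceless Pauli P.
So <Y_A Y_B>_rho = w * (+1) + (1 - w) * 0
= 0.32 * (+1)
= 0.3200

0.3200


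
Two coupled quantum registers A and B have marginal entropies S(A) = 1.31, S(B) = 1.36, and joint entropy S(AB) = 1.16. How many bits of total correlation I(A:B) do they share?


I(A:B) = S(A) + S(B) - S(AB)
= 1.31 + 1.36 - 1.16
= 1.5100

1.5100


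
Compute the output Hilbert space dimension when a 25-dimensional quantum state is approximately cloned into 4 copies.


Output space = H^(tensor 4) where dim(H) = 25
dim = 25^4
= 625 (after 2 factors)
= 15625 (after 3 factors)
= 390625 (after 4 factors)
= 390625

390625


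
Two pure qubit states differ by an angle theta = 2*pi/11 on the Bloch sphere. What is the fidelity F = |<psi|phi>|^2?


For states separated by angle theta on Bloch sphere:
F = cos^2(theta/2)
theta = 2*pi/11 = 0.5712
theta/2 = 0.2856
cos(theta/2) = 0.9595
F = 0.9206

0.9206


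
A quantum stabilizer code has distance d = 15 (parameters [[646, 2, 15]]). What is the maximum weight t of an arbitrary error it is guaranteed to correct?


Code parameters: [[646, 2, 15]], distance d = 15.
Number of correctable errors = floor((d-1)/2)
= floor((15 - 1)/2)
= floor(14/2)
= 7

7


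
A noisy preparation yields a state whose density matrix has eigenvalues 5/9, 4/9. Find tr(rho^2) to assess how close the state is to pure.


tr(rho^2) = sum of eigenvalues squared
= (5/9)^2 + (4/9)^2
= (25 + 16) / 81
= 41/81
= 0.5062

0.5062


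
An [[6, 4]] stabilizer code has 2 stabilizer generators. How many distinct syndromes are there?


Each stabilizer generator gives a binary (+1 or -1) measurement outcome.
With 2 independent generators:
Total syndromes = 2^2
= 4

4


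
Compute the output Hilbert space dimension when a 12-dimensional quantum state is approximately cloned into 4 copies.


Output space = H^(tensor 4) where dim(H) = 12
dim = 12^4
= 144 (after 2 factors)
= 1728 (after 3 factors)
= 20736 (after 4 factors)
= 20736

20736


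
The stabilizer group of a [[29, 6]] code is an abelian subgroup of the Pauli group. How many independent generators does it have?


For an [[n,k]] stabilizer code:
Number of stabilizer generators = n - k
= 29 - 6
= 23

23


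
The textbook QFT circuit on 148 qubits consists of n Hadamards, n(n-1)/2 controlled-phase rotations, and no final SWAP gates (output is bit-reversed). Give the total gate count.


Hadamard gates: 148
Controlled rotations: n*(n-1)/2 = 148*147/2 = 10878
SWAP gates: 0 (omitted)
Total = 148 + 10878
= 11026

11026


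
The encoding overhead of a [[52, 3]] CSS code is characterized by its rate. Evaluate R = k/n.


Code rate R = k/n
= 3/52
= 0.0577

0.0577


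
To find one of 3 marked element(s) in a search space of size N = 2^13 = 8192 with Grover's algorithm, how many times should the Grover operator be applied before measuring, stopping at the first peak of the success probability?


After j Grover iterations the success probability is P(j) = sin^2((2j+1)*theta), where sin(theta) = sqrt(k/N).
N = 2^13 = 8192, k = 3
sin(theta) = sqrt(k/N) = 0.01913663862
theta = arcsin(sqrt(k/N)) = 0.01913780682 rad
P(j) reaches its first maximum when (2j+1)*theta is as close as possible to pi/2, i.e. j = round(pi/(4*theta) - 1/2).
pi/(4*theta) - 1/2 = 40.5391
(For comparison, the common estimate pi/4 * sqrt(N/k) = 41.0416; the exact maximiser is used here.)
Optimal iterations = 41

41


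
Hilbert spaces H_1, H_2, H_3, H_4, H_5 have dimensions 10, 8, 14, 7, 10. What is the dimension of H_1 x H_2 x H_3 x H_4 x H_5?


dim(H_1 x H_2 x H_3 x H_4 x H_5) = 10 * 8 * 14 * 7 * 10
= 80 * 14 * 7 * 10
= 1120 * 7 * 10
= 7840 * 10
= 78400

78400


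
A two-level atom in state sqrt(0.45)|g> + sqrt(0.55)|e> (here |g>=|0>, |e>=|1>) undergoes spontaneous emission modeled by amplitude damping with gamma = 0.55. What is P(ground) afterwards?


For amplitude damping with parameter gamma on state sqrt(a)|0> + sqrt(b)|1>:
alpha^2 = 0.45, beta^2 = 0.55
P(|0>) = alpha^2 + gamma * beta^2
= 0.45 + 0.55 * 0.55
= 0.45 + 0.3025
= 0.7525

0.7525


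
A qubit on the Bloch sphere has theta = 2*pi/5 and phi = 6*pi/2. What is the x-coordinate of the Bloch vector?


theta = 1.2566, phi = 9.4248
r_x = sin(theta)*cos(phi) = 0.9511 * -1.0000
r_x = -0.9511

-0.9511


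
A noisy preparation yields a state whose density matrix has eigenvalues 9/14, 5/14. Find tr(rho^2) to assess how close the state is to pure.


tr(rho^2) = sum of eigenvalues squared
= (9/14)^2 + (5/14)^2
= (81 + 25) / 196
= 106/196
= 0.5408

0.5408


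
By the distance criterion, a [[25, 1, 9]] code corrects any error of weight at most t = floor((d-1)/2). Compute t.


Code parameters: [[25, 1, 9]], distance d = 9.
Number of correctable errors = floor((d-1)/2)
= floor((9 - 1)/2)
= floor(8/2)
= 4

4


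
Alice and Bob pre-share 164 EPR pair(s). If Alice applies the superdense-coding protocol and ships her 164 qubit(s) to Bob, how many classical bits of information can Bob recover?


Superdense coding allows 2 classical bits per shared entangled pair.
164 pair(s) -> 2 * 164 = 328 classical bits

328


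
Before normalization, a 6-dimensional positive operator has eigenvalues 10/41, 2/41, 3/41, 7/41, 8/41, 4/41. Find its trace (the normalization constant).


tr(M) = sum of eigenvalues
= 10/41 + 2/41 + 3/41 + 7/41 + 8/41 + 4/41
= 34/41
= 0.8293

0.8293


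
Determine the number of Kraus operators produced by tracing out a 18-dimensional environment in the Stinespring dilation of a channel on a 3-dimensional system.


Tracing out the environment in an orthonormal basis {|i>_E} gives Kraus operators K_i = <i|_E U |0>_E.
Number of Kraus operators = dim(H_env) = d_env
= 18

18


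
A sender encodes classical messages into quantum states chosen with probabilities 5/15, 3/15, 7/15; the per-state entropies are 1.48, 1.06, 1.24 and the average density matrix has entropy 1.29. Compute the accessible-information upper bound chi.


chi = S(rho) - sum_i p_i * S(rho_i)
Weighted entropy = 5/15 * 1.48 + 3/15 * 1.06 + 7/15 * 1.24
= 1.2840
chi = 1.29 - 1.2840
= 0.0060

0.0060


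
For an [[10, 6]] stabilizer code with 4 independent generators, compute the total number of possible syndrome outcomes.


Each stabilizer generator gives a binary (+1 or -1) measurement outcome.
With 4 independent generators:
Total syndromes = 2^4
= 16

16


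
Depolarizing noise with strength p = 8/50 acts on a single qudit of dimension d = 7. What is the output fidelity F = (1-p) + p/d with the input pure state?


F = (1-p) + p/d
= (1 - 0.1600) + 0.1600/7
= 0.8400 + 0.0229
= 0.8629

0.8629


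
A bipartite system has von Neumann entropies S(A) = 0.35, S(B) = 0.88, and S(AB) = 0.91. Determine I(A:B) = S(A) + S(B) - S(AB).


I(A:B) = S(A) + S(B) - S(AB)
= 0.35 + 0.88 - 0.91
= 0.3200

0.3200


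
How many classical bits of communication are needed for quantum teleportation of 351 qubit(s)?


Quantum teleportation requires 2 classical bits per qubit teleported.
351 qubit(s) -> 2 * 351 = 702 classical bits

702


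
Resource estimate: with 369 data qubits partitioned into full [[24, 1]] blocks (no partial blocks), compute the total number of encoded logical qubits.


Each code block uses 24 physical qubits for 1 logical qubit(s).
Number of complete blocks = floor(369 / 24) = 15
Logical qubits = 15 * 1
= 15

15


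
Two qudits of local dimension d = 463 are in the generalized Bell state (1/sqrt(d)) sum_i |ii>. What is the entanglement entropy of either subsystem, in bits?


For a maximally entangled state in d x d:
S = log2(d) = log2(463)
= 8.8549

8.8549


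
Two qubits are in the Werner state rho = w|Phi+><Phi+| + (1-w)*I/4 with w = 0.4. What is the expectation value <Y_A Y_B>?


|Phi+> = (|00> + |11>)/sqrt(2)
For the pure Bell state, <Y_A Y_B> = -1 (Bell-state Pauli correlator).
The maximally-mixed part I/4 has tr(I/4 * P tensor P) = 0 for any traceless Pauli P.
So <Y_A Y_B>_rho = w * (-1) + (1 - w) * 0
= 0.4 * (-1)
= -0.4000

-0.4000


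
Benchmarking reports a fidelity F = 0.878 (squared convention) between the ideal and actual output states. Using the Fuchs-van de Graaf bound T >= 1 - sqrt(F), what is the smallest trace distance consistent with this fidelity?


Fuchs-van de Graaf (squared-fidelity convention): 1 - sqrt(F) <= T <= sqrt(1 - F).
Lower bound: T >= 1 - sqrt(F)
sqrt(F) = sqrt(0.878) = 0.9370
T >= 1 - 0.9370
T >= 0.0630

0.0630


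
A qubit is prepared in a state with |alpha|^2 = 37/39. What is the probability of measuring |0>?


|alpha|^2 = 37/39 = 0.9487
|beta|^2 = 1 - 37/39 = 2/39 = 0.0513
P(|0>) = |alpha|^2 = 0.9487

0.9487


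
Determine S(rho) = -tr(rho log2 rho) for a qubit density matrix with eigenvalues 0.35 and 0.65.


S = -p*log2(p) - (1-p)*log2(1-p)
p = 0.3500, 1-p = 0.6500
= -0.3500 * log2(0.3500) - 0.6500 * log2(0.6500)
= -(-0.5301) - (-0.4040)
= 0.9341

0.9341


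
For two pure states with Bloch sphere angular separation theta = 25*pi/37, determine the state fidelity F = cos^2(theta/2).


For states separated by angle theta on Bloch sphere:
F = cos^2(theta/2)
theta = 25*pi/37 = 2.1227
theta/2 = 1.0613
cos(theta/2) = 0.4877
F = 0.2378

0.2378


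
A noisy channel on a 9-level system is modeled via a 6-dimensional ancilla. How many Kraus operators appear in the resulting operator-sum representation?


Tracing out the environment in an orthonormal basis {|i>_E} gives Kraus operators K_i = <i|_E U |0>_E.
Number of Kraus operators = dim(H_env) = d_env
= 6

6


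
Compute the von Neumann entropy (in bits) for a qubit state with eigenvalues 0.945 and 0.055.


S = -p*log2(p) - (1-p)*log2(1-p)
p = 0.9450, 1-p = 0.0550
= -0.9450 * log2(0.9450) - 0.0550 * log2(0.0550)
= -(-0.0771) - (-0.2301)
= 0.3073

0.3073


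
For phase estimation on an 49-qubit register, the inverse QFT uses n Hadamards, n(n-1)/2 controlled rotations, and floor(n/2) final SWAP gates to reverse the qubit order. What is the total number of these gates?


Hadamard gates: 49
Controlled rotations: n*(n-1)/2 = 49*48/2 = 1176
SWAP gates: floor(n/2) = floor(49/2) = 24
Total = 49 + 1176 + 24
= 1249

1249


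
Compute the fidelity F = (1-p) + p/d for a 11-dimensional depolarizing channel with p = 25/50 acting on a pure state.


F = (1-p) + p/d
= (1 - 0.5000) + 0.5000/11
= 0.5000 + 0.0455
= 0.5455

0.5455


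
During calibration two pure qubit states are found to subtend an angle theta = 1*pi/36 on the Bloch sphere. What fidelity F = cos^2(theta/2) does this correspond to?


For states separated by angle theta on Bloch sphere:
F = cos^2(theta/2)
theta = 1*pi/36 = 0.0873
theta/2 = 0.0436
cos(theta/2) = 0.9990
F = 0.9981

0.9981


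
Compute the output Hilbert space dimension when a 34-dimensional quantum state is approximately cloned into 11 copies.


Output space = H^(tensor 11) where dim(H) = 34
dim = 34^11
= 1156 (after 2 factors)
= 39304 (after 3 factors)
= 1336336 (after 4 factors)
= 45435424 (after 5 factors)
= 1544804416 (after 6 factors)
= 52523350144 (after 7 factors)
= 1785793904896 (after 8 factors)
= 60716992766464 (after 9 factors)
= 2064377754059776 (after 10 factors)
= 70188843638032384 (after 11 factors)
= 70188843638032384

70188843638032384


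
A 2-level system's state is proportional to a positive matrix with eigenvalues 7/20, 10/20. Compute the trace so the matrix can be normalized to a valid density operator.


tr(M) = sum of eigenvalues
= 7/20 + 10/20
= 17/20
= 0.8500

0.8500


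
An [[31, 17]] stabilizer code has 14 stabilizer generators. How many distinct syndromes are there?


Each stabilizer generator gives a binary (+1 or -1) measurement outcome.
With 14 independent generators:
Total syndromes = 2^14
= 16384

16384


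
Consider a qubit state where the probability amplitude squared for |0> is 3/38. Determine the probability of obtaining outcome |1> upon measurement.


|alpha|^2 = 3/38 = 0.0789
|beta|^2 = 1 - 3/38 = 35/38 = 0.9211
P(|1>) = |beta|^2 = 0.9211

0.9211


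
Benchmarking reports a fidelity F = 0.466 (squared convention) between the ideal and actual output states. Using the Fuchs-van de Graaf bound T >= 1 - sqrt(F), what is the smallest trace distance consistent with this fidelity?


Fuchs-van de Graaf (squared-fidelity convention): 1 - sqrt(F) <= T <= sqrt(1 - F).
Lower bound: T >= 1 - sqrt(F)
sqrt(F) = sqrt(0.466) = 0.6826
T >= 1 - 0.6826
T >= 0.3174

0.3174


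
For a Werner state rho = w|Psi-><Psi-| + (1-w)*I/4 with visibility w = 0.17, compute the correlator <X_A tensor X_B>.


|Psi-> = (|01> - |10>)/sqrt(2)
For the pure Bell state, <X_A X_B> = -1 (Bell-state Pauli correlator).
The maximally-mixed part I/4 has tr(I/4 * P tensor P) = 0 for any traceless Pauli P.
So <X_A X_B>_rho = w * (-1) + (1 - w) * 0
= 0.17 * (-1)
= -0.1700

-0.1700


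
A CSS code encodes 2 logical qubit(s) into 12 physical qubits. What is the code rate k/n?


Code rate R = k/n
= 2/12
= 0.1667

0.1667


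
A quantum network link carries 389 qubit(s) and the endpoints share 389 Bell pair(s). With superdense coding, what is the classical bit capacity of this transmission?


Superdense coding allows 2 classical bits per shared entangled pair.
389 pair(s) -> 2 * 389 = 778 classical bits

778


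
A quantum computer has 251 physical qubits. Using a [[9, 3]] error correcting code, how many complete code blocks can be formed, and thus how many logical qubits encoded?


Each code block uses 9 physical qubits for 3 logical qubit(s).
Number of complete blocks = floor(251 / 9) = 27
Logical qubits = 27 * 3
= 81

81


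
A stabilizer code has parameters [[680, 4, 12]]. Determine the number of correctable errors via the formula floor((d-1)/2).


Code parameters: [[680, 4, 12]], distance d = 12.
Number of correctable errors = floor((d-1)/2)
= floor((12 - 1)/2)
= floor(11/2)
= 5

5


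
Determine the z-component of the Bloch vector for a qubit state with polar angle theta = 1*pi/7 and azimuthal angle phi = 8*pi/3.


theta = 0.4488, phi = 8.3776
r_z = cos(theta) = 0.9010

0.9010


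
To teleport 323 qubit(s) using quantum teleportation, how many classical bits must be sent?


Quantum teleportation requires 2 classical bits per qubit teleported.
323 qubit(s) -> 2 * 323 = 646 classical bits

646


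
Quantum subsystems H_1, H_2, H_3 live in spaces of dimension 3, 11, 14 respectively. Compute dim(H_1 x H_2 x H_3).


dim(H_1 x H_2 x H_3) = 3 * 11 * 14
= 33 * 14
= 462

462


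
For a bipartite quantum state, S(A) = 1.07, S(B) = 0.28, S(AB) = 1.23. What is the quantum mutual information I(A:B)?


I(A:B) = S(A) + S(B) - S(AB)
= 1.07 + 0.28 - 1.23
= 0.1200

0.1200


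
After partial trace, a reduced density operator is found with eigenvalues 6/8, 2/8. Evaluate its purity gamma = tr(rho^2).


tr(rho^2) = sum of eigenvalues squared
= (6/8)^2 + (2/8)^2
= (36 + 4) / 64
= 40/64
= 0.6250

0.6250


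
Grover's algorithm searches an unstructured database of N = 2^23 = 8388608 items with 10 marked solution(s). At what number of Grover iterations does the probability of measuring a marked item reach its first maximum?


After j Grover iterations the success probability is P(j) = sin^2((2j+1)*theta), where sin(theta) = sqrt(k/N).
N = 2^23 = 8388608, k = 10
sin(theta) = sqrt(k/N) = 0.001091830067
theta = arcsin(sqrt(k/N)) = 0.001091830284 rad
P(j) reaches its first maximum when (2j+1)*theta is as close as possible to pi/2, i.e. j = round(pi/(4*theta) - 1/2).
pi/(4*theta) - 1/2 = 718.8409
(For comparison, the common estimate pi/4 * sqrt(N/k) = 719.3410; the exact maximiser is used here.)
Optimal iterations = 719

719


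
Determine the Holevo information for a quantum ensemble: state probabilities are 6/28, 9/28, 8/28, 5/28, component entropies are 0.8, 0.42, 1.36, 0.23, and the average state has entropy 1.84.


chi = S(rho) - sum_i p_i * S(rho_i)
Weighted entropy = 6/28 * 0.8 + 9/28 * 0.42 + 8/28 * 1.36 + 5/28 * 0.23
= 0.7361
chi = 1.84 - 0.7361
= 1.1039

1.1039


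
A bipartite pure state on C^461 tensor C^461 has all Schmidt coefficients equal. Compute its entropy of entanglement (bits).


For a maximally entangled state in d x d:
S = log2(d) = log2(461)
= 8.8486

8.8486


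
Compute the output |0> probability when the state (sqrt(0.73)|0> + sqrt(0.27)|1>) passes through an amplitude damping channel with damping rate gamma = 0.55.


For amplitude damping with parameter gamma on state sqrt(a)|0> + sqrt(b)|1>:
alpha^2 = 0.73, beta^2 = 0.27
P(|0>) = alpha^2 + gamma * beta^2
= 0.73 + 0.55 * 0.27
= 0.73 + 0.1485
= 0.8785

0.8785


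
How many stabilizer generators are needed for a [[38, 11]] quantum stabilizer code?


For an [[n,k]] stabilizer code:
Number of stabilizer generators = n - k
= 38 - 11
= 27

27


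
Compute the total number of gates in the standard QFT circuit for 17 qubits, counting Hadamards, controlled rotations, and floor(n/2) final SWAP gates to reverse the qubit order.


Hadamard gates: 17
Controlled rotations: n*(n-1)/2 = 17*16/2 = 136
SWAP gates: floor(n/2) = floor(17/2) = 8
Total = 17 + 136 + 8
= 161

161


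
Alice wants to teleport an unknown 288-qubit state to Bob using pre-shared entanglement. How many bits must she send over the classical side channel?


Quantum teleportation requires 2 classical bits per qubit teleported.
288 qubit(s) -> 2 * 288 = 576 classical bits

576


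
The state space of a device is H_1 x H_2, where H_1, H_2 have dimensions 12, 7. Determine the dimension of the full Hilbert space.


dim(H_1 x H_2) = 12 * 7
= 84

84


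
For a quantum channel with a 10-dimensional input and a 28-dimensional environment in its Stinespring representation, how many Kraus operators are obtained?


Tracing out the environment in an orthonormal basis {|i>_E} gives Kraus operators K_i = <i|_E U |0>_E.
Number of Kraus operators = dim(H_env) = d_env
= 28

28


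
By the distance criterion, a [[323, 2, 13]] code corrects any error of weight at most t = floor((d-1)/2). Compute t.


Code parameters: [[323, 2, 13]], distance d = 13.
Number of correctable errors = floor((d-1)/2)
= floor((13 - 1)/2)
= floor(12/2)
= 6

6


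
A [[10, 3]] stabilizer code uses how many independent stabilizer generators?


For an [[n,k]] stabilizer code:
Number of stabilizer generators = n - k
= 10 - 3
= 7

7


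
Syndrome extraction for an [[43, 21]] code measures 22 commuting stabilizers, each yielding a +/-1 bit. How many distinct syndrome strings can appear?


Each stabilizer generator gives a binary (+1 or -1) measurement outcome.
With 22 independent generators:
Total syndromes = 2^22
= 4194304

4194304


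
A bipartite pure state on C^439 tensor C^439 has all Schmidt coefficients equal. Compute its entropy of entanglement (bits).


For a maximally entangled state in d x d:
S = log2(d) = log2(439)
= 8.7781

8.7781


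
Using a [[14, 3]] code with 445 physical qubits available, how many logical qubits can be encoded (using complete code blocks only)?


Each code block uses 14 physical qubits for 3 logical qubit(s).
Number of complete blocks = floor(445 / 14) = 31
Logical qubits = 31 * 3
= 93

93


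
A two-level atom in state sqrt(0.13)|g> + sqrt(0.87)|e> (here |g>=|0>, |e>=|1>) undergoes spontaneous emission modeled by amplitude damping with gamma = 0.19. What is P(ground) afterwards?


For amplitude damping with parameter gamma on state sqrt(a)|0> + sqrt(b)|1>:
alpha^2 = 0.13, beta^2 = 0.87
P(|0>) = alpha^2 + gamma * beta^2
= 0.13 + 0.19 * 0.87
= 0.13 + 0.1653
= 0.2953

0.2953


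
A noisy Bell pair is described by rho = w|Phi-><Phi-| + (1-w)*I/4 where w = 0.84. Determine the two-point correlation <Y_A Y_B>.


|Phi-> = (|00> - |11>)/sqrt(2)
For the pure Bell state, <Y_A Y_B> = +1 (Bell-state Pauli correlator).
The maximally-mixed part I/4 has tr(I/4 * P tensor P) = 0 for any traceless Pauli P.
So <Y_A Y_B>_rho = w * (+1) + (1 - w) * 0
= 0.84 * (+1)
= 0.8400

0.8400


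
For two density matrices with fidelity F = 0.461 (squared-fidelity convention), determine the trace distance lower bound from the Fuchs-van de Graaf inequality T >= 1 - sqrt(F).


Fuchs-van de Graaf (squared-fidelity convention): 1 - sqrt(F) <= T <= sqrt(1 - F).
Lower bound: T >= 1 - sqrt(F)
sqrt(F) = sqrt(0.461) = 0.6790
T >= 1 - 0.6790
T >= 0.3210

0.3210


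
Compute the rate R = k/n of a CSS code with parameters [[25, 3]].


Code rate R = k/n
= 3/25
= 0.1200

0.1200


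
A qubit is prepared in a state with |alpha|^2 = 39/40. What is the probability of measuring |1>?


|alpha|^2 = 39/40 = 0.9750
|beta|^2 = 1 - 39/40 = 1/40 = 0.0250
P(|1>) = |beta|^2 = 0.0250

0.0250


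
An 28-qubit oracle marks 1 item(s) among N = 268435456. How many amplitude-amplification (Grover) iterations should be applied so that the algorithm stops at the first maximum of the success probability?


After j Grover iterations the success probability is P(j) = sin^2((2j+1)*theta), where sin(theta) = sqrt(k/N).
N = 2^28 = 268435456, k = 1
sin(theta) = sqrt(k/N) = 6.103515625e-05
theta = arcsin(sqrt(k/N)) = 6.103515629e-05 rad
P(j) reaches its first maximum when (2j+1)*theta is as close as possible to pi/2, i.e. j = round(pi/(4*theta) - 1/2).
pi/(4*theta) - 1/2 = 12867.4635
(For comparison, the common estimate pi/4 * sqrt(N/k) = 12867.9635; the exact maximiser is used here.)
Optimal iterations = 12867

12867


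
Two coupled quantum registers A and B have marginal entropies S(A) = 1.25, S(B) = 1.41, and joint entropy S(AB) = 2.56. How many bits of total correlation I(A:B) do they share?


I(A:B) = S(A) + S(B) - S(AB)
= 1.25 + 1.41 - 2.56
= 0.1000

0.1000


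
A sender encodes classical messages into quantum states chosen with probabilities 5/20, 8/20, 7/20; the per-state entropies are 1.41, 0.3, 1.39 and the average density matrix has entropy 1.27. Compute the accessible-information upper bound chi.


chi = S(rho) - sum_i p_i * S(rho_i)
Weighted entropy = 5/20 * 1.41 + 8/20 * 0.3 + 7/20 * 1.39
= 0.9590
chi = 1.27 - 0.9590
= 0.3110

0.3110


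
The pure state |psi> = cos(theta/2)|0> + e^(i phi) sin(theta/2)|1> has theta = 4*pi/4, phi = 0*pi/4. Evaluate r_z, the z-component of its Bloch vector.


theta = 3.1416, phi = 0.0000
r_z = cos(theta) = -1.0000

-1.0000


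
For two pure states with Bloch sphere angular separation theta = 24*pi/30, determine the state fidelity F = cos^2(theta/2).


For states separated by angle theta on Bloch sphere:
F = cos^2(theta/2)
theta = 24*pi/30 = 2.5133
theta/2 = 1.2566
cos(theta/2) = 0.3090
F = 0.0955

0.0955


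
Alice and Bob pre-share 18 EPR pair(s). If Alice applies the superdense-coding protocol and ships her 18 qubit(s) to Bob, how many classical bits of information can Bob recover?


Superdense coding allows 2 classical bits per shared entangled pair.
18 pair(s) -> 2 * 18 = 36 classical bits

36


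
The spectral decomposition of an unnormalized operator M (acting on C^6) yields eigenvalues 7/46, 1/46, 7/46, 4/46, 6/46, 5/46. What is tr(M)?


tr(M) = sum of eigenvalues
= 7/46 + 1/46 + 7/46 + 4/46 + 6/46 + 5/46
= 30/46
= 0.6522

0.6522


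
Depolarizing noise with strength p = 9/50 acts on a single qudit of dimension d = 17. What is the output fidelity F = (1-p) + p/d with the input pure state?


F = (1-p) + p/d
= (1 - 0.1800) + 0.1800/17
= 0.8200 + 0.0106
= 0.8306

0.8306
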